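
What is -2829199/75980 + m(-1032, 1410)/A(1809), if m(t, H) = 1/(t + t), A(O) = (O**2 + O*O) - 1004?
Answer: -9553306265714267/256560323281440 ≈ -37.236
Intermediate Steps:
A(O) = -1004 + 2*O**2 (A(O) = (O**2 + O**2) - 1004 = 2*O**2 - 1004 = -1004 + 2*O**2)
m(t, H) = 1/(2*t)
-2829199/75980 + m(-1032, 1410)/A(1809) = -2829199/75980 + ((1/2)/(-1032))/(-1004 + 2*1809**2) = -2829199*1/75980 + ((1/2)*(-1/1032))/(-1004 + 2*3272481) = -2829199/75980 - 1/(2064*(-1004 + 6544962)) = -2829199/75980 - 1/2064/6543958 = -2829199/75980 - 1/2064*1/6543958 = -2829199/75980 - 1/13506729312 = -9553306265714267/256560323281440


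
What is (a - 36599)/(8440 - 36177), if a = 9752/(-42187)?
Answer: 1544011765/1170140819 ≈ 1.3195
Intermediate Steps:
a = -9752/42187 (a = 9752*(-1/42187) = -9752/42187 ≈ -0.23116)
(a - 36599)/(8440 - 36177) = (-9752/42187 - 36599)/(8440 - 36177) = -1544011765/42187/(-27737) = -1544011765/42187*(-1/27737) = 1544011765/1170140819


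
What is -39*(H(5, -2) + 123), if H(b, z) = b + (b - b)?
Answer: -4992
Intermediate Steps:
H(b, z) = b (H(b, z) = b + 0 = b)
-39*(H(5, -2) + 123) = -39*(5 + 123) = -39*128 = -4992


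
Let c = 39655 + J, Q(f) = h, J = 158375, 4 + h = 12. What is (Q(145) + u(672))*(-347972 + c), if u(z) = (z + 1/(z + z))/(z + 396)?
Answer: -928613672155/717696 ≈ -1.2939e+6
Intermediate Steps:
h = 8 (h = -4 + 12 = 8)
u(z) = (z + 1/(2*z))/(396 + z)
Q(f) = 8
c = 198030 (c = 39655 + 158375 = 198030)
(Q(145) + u(672))*(-347972 + c) = (8 + (1/2 + 672**2)/(672*(396 + 672)))*(-347972 + 198030) = (8 + (1/672)*(1/2 + 451584)/1068)*(-149942) = (8 + (1/672)*(1/1068)*(903169/2))*(-149942) = (8 + 903169/1435392)*(-149942) = (12386305/1435392)*(-149942) = -928613672155/717696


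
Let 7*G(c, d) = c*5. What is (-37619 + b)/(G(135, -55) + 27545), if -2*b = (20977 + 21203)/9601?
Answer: -2528407763/1857697490 ≈ -1.3610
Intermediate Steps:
G(c, d) = 5*c/7 (G(c, d) = (c*5)/7 = (5*c)/7 = 5*c/7)
b = -21090/9601 (b = -(20977 + 21203)/(2*9601) = -21090/9601 ≈ -2.1966)
(-37619 + b)/(G(135, -55) + 27545) = (-37619 - 21090/9601)/((5/7)*135 + 27545) = -361201109/(9601*(675/7 + 27545)) = -361201109/(9601*193490/7) = -361201109/9601*7/193490 = -2528407763/1857697490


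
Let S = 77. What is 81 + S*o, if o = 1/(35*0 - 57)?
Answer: 4540/57 ≈ 79.649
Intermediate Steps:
o = -1/57 (o = 1/(0 - 57) = 1/(-57) = -1/57 ≈ -0.017544)
81 + S*o = 81 + 77*(-1/57) = 81 - 77/57 = 4540/57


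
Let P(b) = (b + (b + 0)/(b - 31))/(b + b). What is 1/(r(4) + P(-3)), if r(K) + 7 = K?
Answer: -68/171 ≈ -0.39766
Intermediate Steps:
r(K) = -7 + K
P(b) = (b + b/(-31 + b))/(2*b) (P(b) = (b + b/(-31 + b))/((2*b)) = (b + b/(-31 + b))*(1/(2*b)) = (b + b/(-31 + b))/(2*b))
1/(r(4) + P(-3)) = 1/((-7 + 4) + (-30 - 3)/(2*(-31 - 3))) = 1/(-3 + (1/2)*(-33)/(-34)) = 1/(-3 + (1/2)*(-1/34)*(-33)) = 1/(-3 + 33/68) = 1/(-171/68) = -68/171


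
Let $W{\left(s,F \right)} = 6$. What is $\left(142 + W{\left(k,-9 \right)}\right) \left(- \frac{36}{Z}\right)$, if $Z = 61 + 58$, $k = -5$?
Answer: $- \frac{5328}{119} \approx -44.773$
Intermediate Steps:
$Z = 119$
$\left(142 + W{\left(k,-9 \right)}\right) \left(- \frac{36}{Z}\right) = \left(142 + 6\right) \left(- \frac{36}{119}\right) = 148 \left(\left(-36\right) \frac{1}{119}\right) = 148 \left(- \frac{36}{119}\right) = - \frac{5328}{119}$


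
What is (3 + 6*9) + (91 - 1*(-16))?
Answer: 164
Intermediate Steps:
(3 + 6*9) + (91 - 1*(-16)) = (3 + 54) + (91 + 16) = 57 + 107 = 164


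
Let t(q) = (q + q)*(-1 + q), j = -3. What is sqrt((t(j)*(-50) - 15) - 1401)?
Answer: 2*I*sqrt(654) ≈ 51.147*I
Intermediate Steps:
t(q) = 2*q*(-1 + q) (t(q) = (2*q)*(-1 + q) = 2*q*(-1 + q))
sqrt((t(j)*(-50) - 15) - 1401) = sqrt(((2*(-3)*(-1 - 3))*(-50) - 15) - 1401) = sqrt(((2*(-3)*(-4))*(-50) - 15) - 1401) = sqrt((24*(-50) - 15) - 1401) = sqrt((-1200 - 15) - 1401) = sqrt(-1215 - 1401) = sqrt(-2616) = 2*I*sqrt(654)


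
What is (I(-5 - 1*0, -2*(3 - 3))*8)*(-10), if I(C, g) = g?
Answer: 0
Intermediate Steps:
(I(-5 - 1*0, -2*(3 - 3))*8)*(-10) = (-2*(3 - 3)*8)*(-10) = (-2*0*8)*(-10) = (0*8)*(-10) = 0*(-10) = 0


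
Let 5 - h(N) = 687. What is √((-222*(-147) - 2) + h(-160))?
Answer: 15*√142 ≈ 178.75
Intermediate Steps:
h(N) = -682 (h(N) = 5 - 1*687 = 5 - 687 = -682)
√((-222*(-147) - 2) + h(-160)) = √((-222*(-147) - 2) - 682) = √((32634 - 2) - 682) = √(32632 - 682) = √31950 = 15*√142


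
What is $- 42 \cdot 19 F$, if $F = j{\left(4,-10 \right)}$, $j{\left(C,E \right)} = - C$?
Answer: $3192$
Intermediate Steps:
$F = -4$ ($F = \left(-1\right) 4 = -4$)
$- 42 \cdot 19 F = - 42 \cdot 19 \left(-4\right) = \left(-42\right) \left(-76\right) = 3192$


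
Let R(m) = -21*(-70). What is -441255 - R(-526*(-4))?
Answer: -442725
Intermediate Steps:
R(m) = 1470
-441255 - R(-526*(-4)) = -441255 - 1*1470 = -441255 - 1470 = -442725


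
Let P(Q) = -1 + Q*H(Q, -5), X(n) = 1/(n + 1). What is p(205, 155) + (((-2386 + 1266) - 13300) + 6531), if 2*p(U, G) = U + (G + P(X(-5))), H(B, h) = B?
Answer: -246703/32 ≈ -7709.5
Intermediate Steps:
X(n) = 1/(1 + n)
P(Q) = -1 + Q² (P(Q) = -1 + Q*Q = -1 + Q²)
p(U, G) = -15/32 + G/2 + U/2 (p(U, G) = (U + (G + (-1 + (1/(1 - 5))²)))/2 = (U + (G + (-1 + (1/(-4))²)))/2 = (U + (G + (-1 + (-¼)²)))/2 = (U + (G + (-1 + 1/16)))/2 = (U + (G - 15/16))/2 = (U + (-15/16 + G))/2 = (-15/16 + G + U)/2 = -15/32 + G/2 + U/2)
p(205, 155) + (((-2386 + 1266) - 13300) + 6531) = (-15/32 + (½)*155 + (½)*205) + (((-2386 + 1266) - 13300) + 6531) = (-15/32 + 155/2 + 205/2) + ((-1120 - 13300) + 6531) = 5745/32 + (-14420 + 6531) = 5745/32 - 7889 = -246703/32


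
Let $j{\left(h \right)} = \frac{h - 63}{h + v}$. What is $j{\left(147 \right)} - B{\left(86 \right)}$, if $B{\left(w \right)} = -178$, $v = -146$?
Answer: $262$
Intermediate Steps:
$j{\left(h \right)} = \frac{-63 + h}{-146 + h}$ ($j{\left(h \right)} = \frac{h - 63}{h - 146} = \frac{-63 + h}{-146 + h}$)
$j{\left(147 \right)} - B{\left(86 \right)} = \frac{-63 + 147}{-146 + 147} - -178 = 1^{-1} \cdot 84 + 178 = 1 \cdot 84 + 178 = 84 + 178 = 262$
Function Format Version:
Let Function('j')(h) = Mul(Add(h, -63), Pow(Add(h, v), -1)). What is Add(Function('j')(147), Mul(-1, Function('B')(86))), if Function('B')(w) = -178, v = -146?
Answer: 262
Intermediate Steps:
Function('j')(h) = Mul(Pow(Add(-146, h), -1), Add(-63, h)) (Function('j')(h) = Mul(Add(h, -63), Pow(Add(h, -146), -1)) = Mul(Add(-63, h), Pow(Add(-146, h), -1)) = Mul(Pow(Add(-146, h), -1), Add(-63, h)))
Add(Function('j')(147), Mul(-1, Function('B')(86))) = Add(Mul(Pow(Add(-146, 147), -1), Add(-63, 147)), Mul(-1, -178)) = Add(Mul(Pow(1, -1), 84), 178) = Add(Mul(1, 84), 178) = Add(84, 178) = 262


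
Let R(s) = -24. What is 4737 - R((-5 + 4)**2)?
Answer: 4761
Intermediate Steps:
4737 - R((-5 + 4)**2) = 4737 - 1*(-24) = 4737 + 24 = 4761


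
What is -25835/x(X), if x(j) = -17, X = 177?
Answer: 25835/17 ≈ 1519.7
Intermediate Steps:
-25835/x(X) = -25835/(-17) = -25835*(-1/17) = 25835/17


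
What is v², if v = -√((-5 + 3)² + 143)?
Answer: 147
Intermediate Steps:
v = -7*√3 (v = -√((-2)² + 143) = -√(4 + 143) = -√147 = -7*√3 ≈ -12.124)
v² = (-7*√3)² = 147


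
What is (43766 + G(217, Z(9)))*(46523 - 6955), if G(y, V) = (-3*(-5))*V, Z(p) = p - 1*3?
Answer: 1735294208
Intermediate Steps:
Z(p) = -3 + p (Z(p) = p - 3 = -3 + p)
G(y, V) = 15*V
(43766 + G(217, Z(9)))*(46523 - 6955) = (43766 + 15*(-3 + 9))*(46523 - 6955) = (43766 + 15*6)*39568 = (43766 + 90)*39568 = 43856*39568 = 1735294208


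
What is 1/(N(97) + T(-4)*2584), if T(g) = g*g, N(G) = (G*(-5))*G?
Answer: -1/5701 ≈ -0.00017541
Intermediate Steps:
N(G) = -5*G² (N(G) = (-5*G)*G = -5*G²)
T(g) = g²
1/(N(97) + T(-4)*2584) = 1/(-5*97² + (-4)²*2584) = 1/(-5*9409 + 16*2584) = 1/(-47045 + 41344) = 1/(-5701) = -1/5701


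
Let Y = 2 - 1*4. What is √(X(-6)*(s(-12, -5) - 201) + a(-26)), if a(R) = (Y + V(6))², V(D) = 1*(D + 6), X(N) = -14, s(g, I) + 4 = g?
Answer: √3138 ≈ 56.018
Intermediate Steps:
s(g, I) = -4 + g
Y = -2 (Y = 2 - 4 = -2)
V(D) = 6 + D (V(D) = 1*(6 + D) = 6 + D)
a(R) = 100 (a(R) = (-2 + (6 + 6))² = (-2 + 12)² = 10² = 100)
√(X(-6)*(s(-12, -5) - 201) + a(-26)) = √(-14*((-4 - 12) - 201) + 100) = √(-14*(-16 - 201) + 100) = √(-14*(-217) + 100) = √(3038 + 100) = √3138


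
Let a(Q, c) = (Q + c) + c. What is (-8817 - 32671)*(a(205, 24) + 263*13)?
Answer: -152343936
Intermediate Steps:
a(Q, c) = Q + 2*c
(-8817 - 32671)*(a(205, 24) + 263*13) = (-8817 - 32671)*((205 + 2*24) + 263*13) = -41488*((205 + 48) + 3419) = -41488*(253 + 3419) = -41488*3672 = -152343936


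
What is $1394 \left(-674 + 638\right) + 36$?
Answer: $-50148$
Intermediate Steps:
$1394 \left(-674 + 638\right) + 36 = 1394 \left(-36\right) + 36 = -50184 + 36 = -50148$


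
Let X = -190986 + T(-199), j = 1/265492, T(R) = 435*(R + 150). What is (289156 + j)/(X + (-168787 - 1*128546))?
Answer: -76768604753/135303749928 ≈ -0.56738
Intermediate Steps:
T(R) = 65250 + 435*R (T(R) = 435*(150 + R) = 65250 + 435*R)
j = 1/265492 ≈ 3.7666e-6
X = -212301 (X = -190986 + (65250 + 435*(-199)) = -190986 + (65250 - 86565) = -190986 - 21315 = -212301)
(289156 + j)/(X + (-168787 - 1*128546)) = (289156 + 1/265492)/(-212301 + (-168787 - 1*128546)) = 76768604753/(265492*(-212301 + (-168787 - 128546))) = 76768604753/(265492*(-212301 - 297333)) = (76768604753/265492)/(-509634) = (76768604753/265492)*(-1/509634) = -76768604753/135303749928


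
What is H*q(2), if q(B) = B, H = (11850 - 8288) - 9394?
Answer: -11664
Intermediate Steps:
H = -5832 (H = 3562 - 9394 = -5832)
H*q(2) = -5832*2 = -11664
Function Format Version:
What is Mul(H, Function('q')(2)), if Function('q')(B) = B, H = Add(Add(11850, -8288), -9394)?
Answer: -11664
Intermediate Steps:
H = -5832 (H = Add(3562, -9394) = -5832)
Mul(H, Function('q')(2)) = Mul(-5832, 2) = -11664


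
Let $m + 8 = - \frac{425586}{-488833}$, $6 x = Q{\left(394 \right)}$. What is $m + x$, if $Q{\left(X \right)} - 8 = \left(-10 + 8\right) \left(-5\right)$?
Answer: $- \frac{2018579}{488833} \approx -4.1294$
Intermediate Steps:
$Q{\left(X \right)} = 18$ ($Q{\left(X \right)} = 8 + \left(-10 + 8\right) \left(-5\right) = 8 - -10 = 8 + 10 = 18$)
$x = 3$ ($x = \frac{1}{6} \cdot 18 = 3$)
$m = - \frac{3485078}{488833}$ ($m = -8 - \frac{425586}{-488833} = -8 - - \frac{425586}{488833} = -8 + \frac{425586}{488833} = - \frac{3485078}{488833} \approx -7.1294$)
$m + x = - \frac{3485078}{488833} + 3 = - \frac{2018579}{488833}$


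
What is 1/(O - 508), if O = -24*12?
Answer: -1/796 ≈ -0.0012563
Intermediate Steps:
O = -288
1/(O - 508) = 1/(-288 - 508) = 1/(-796) = -1/796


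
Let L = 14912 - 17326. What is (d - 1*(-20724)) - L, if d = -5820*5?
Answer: -5962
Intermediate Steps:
d = -29100
L = -2414
(d - 1*(-20724)) - L = (-29100 - 1*(-20724)) - 1*(-2414) = (-29100 + 20724) + 2414 = -8376 + 2414 = -5962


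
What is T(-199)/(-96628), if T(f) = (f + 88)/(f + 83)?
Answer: -111/11208848 ≈ -9.9029e-6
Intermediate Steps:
T(f) = (88 + f)/(83 + f)
T(-199)/(-96628) = ((88 - 199)/(83 - 199))/(-96628) = (-111/(-116))*(-1/96628) = -1/116*(-111)*(-1/96628) = (111/116)*(-1/96628) = -111/11208848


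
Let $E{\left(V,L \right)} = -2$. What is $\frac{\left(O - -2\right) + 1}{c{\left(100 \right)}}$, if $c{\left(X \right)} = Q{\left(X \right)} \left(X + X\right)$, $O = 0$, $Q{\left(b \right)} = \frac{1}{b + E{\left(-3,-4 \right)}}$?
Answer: $\frac{147}{100} \approx 1.47$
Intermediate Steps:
$Q{\left(b \right)} = \frac{1}{-2 + b}$ ($Q{\left(b \right)} = \frac{1}{b - 2} = \frac{1}{-2 + b}$)
$c{\left(X \right)} = \frac{2 X}{-2 + X}$ ($c{\left(X \right)} = \frac{X + X}{-2 + X} = \frac{2 X}{-2 + X}$)
$\frac{\left(O - -2\right) + 1}{c{\left(100 \right)}} = \frac{\left(0 - -2\right) + 1}{2 \cdot 100 \frac{1}{-2 + 100}} = \frac{\left(0 + \left(-3 + 5\right)\right) + 1}{2 \cdot 100 \cdot \frac{1}{98}} = \frac{\left(0 + 2\right) + 1}{2 \cdot 100 \cdot \frac{1}{98}} = \frac{2 + 1}{\frac{100}{49}} = 3 \cdot \frac{49}{100} = \frac{147}{100}$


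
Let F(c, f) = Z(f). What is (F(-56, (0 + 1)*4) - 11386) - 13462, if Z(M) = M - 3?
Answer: -24847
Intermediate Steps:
Z(M) = -3 + M
F(c, f) = -3 + f
(F(-56, (0 + 1)*4) - 11386) - 13462 = ((-3 + (0 + 1)*4) - 11386) - 13462 = ((-3 + 1*4) - 11386) - 13462 = ((-3 + 4) - 11386) - 13462 = (1 - 11386) - 13462 = -11385 - 13462 = -24847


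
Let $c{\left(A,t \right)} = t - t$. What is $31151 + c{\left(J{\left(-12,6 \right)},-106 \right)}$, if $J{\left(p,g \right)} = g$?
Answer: $31151$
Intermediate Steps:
$c{\left(A,t \right)} = 0$
$31151 + c{\left(J{\left(-12,6 \right)},-106 \right)} = 31151 + 0 = 31151$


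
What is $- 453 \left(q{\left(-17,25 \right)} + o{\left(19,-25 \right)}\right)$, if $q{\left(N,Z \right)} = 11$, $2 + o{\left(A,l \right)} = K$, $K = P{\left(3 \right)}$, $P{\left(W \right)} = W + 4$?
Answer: $-7248$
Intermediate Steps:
$P{\left(W \right)} = 4 + W$
$K = 7$ ($K = 4 + 3 = 7$)
$o{\left(A,l \right)} = 5$ ($o{\left(A,l \right)} = -2 + 7 = 5$)
$- 453 \left(q{\left(-17,25 \right)} + o{\left(19,-25 \right)}\right) = - 453 \left(11 + 5\right) = \left(-453\right) 16 = -7248$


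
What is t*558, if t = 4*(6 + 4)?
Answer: 22320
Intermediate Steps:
t = 40 (t = 4*10 = 40)
t*558 = 40*558 = 22320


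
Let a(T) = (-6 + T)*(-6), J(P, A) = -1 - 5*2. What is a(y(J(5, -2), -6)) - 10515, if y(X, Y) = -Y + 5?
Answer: -10545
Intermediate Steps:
J(P, A) = -11 (J(P, A) = -1 - 10 = -11)
y(X, Y) = 5 - Y
a(T) = 36 - 6*T
a(y(J(5, -2), -6)) - 10515 = (36 - 6*(5 - 1*(-6))) - 10515 = (36 - 6*(5 + 6)) - 10515 = (36 - 6*11) - 10515 = (36 - 66) - 10515 = -30 - 10515 = -10545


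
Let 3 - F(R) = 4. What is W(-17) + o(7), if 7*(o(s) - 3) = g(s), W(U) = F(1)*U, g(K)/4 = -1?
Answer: 136/7 ≈ 19.429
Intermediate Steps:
g(K) = -4 (g(K) = 4*(-1) = -4)
F(R) = -1 (F(R) = 3 - 1*4 = 3 - 4 = -1)
W(U) = -U
o(s) = 17/7 (o(s) = 3 + (⅐)*(-4) = 3 - 4/7 = 17/7)
W(-17) + o(7) = -1*(-17) + 17/7 = 17 + 17/7 = 136/7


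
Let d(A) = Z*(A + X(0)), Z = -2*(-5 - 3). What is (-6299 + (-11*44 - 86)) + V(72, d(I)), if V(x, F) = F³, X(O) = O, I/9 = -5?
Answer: -373254869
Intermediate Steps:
I = -45 (I = 9*(-5) = -45)
Z = 16 (Z = -2*(-8) = 16)
d(A) = 16*A (d(A) = 16*(A + 0) = 16*A)
(-6299 + (-11*44 - 86)) + V(72, d(I)) = (-6299 + (-11*44 - 86)) + (16*(-45))³ = (-6299 + (-484 - 86)) + (-720)³ = (-6299 - 570) - 373248000 = -6869 - 373248000 = -373254869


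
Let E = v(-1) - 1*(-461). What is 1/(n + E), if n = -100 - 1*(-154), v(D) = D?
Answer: 1/514 ≈ 0.0019455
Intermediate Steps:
E = 460 (E = -1 - 1*(-461) = -1 + 461 = 460)
n = 54 (n = -100 + 154 = 54)
1/(n + E) = 1/(54 + 460) = 1/514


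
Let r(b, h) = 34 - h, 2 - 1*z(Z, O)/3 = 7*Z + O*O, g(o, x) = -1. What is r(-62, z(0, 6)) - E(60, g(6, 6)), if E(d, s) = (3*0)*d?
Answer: 136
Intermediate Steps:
z(Z, O) = 6 - 21*Z - 3*O**2 (z(Z, O) = 6 - 3*(7*Z + O*O) = 6 - 3*(7*Z + O**2) = 6 - 3*(O**2 + 7*Z) = 6 + (-21*Z - 3*O**2) = 6 - 21*Z - 3*O**2)
E(d, s) = 0 (E(d, s) = 0*d = 0)
r(-62, z(0, 6)) - E(60, g(6, 6)) = (34 - (6 - 21*0 - 3*6**2)) - 1*0 = (34 - (6 + 0 - 3*36)) + 0 = (34 - (6 + 0 - 108)) + 0 = (34 - 1*(-102)) + 0 = (34 + 102) + 0 = 136 + 0 = 136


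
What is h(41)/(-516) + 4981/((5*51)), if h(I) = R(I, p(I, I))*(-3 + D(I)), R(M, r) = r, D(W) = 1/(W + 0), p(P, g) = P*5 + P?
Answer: 13514/645 ≈ 20.952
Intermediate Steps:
p(P, g) = 6*P (p(P, g) = 5*P + P = 6*P)
D(W) = 1/W
h(I) = 6*I*(-3 + 1/I) (h(I) = (6*I)*(-3 + 1/I) = 6*I*(-3 + 1/I))
h(41)/(-516) + 4981/((5*51)) = (6 - 18*41)/(-516) + 4981/((5*51)) = (6 - 738)*(-1/516) + 4981/255 = -732*(-1/516) + 4981*(1/255) = 61/43 + 293/15 = 13514/645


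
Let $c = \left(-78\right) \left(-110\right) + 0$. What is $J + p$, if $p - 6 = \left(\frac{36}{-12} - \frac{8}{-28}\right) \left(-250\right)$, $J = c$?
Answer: $\frac{64852}{7} \approx 9264.6$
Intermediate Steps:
$c = 8580$ ($c = 8580 + 0 = 8580$)
$J = 8580$
$p = \frac{4792}{7}$ ($p = 6 + \left(\frac{36}{-12} - \frac{8}{-28}\right) \left(-250\right) = 6 + \left(36 \left(- \frac{1}{12}\right) - - \frac{2}{7}\right) \left(-250\right) = 6 + \left(-3 + \frac{2}{7}\right) \left(-250\right) = 6 - - \frac{4750}{7} = 6 + \frac{4750}{7} = \frac{4792}{7} \approx 684.57$)
$J + p = 8580 + \frac{4792}{7} = \frac{64852}{7}$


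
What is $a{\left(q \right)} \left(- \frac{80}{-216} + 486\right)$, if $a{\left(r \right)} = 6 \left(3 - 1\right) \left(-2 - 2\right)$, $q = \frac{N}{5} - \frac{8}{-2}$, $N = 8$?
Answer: $- \frac{210112}{9} \approx -23346.0$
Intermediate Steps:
$q = \frac{28}{5}$ ($q = \frac{8}{5} - \frac{8}{-2} = 8 \cdot \frac{1}{5} - -4 = \frac{8}{5} + 4 = \frac{28}{5} \approx 5.6$)
$a{\left(r \right)} = -48$ ($a{\left(r \right)} = 6 \cdot 2 \left(-4\right) = 6 \left(-8\right) = -48$)
$a{\left(q \right)} \left(- \frac{80}{-216} + 486\right) = - 48 \left(- \frac{80}{-216} + 486\right) = - 48 \left(\left(-80\right) \left(- \frac{1}{216}\right) + 486\right) = - 48 \left(\frac{10}{27} + 486\right) = \left(-48\right) \frac{13132}{27} = - \frac{210112}{9}$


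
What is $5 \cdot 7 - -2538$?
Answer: $2573$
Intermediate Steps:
$5 \cdot 7 - -2538 = 35 + 2538 = 2573$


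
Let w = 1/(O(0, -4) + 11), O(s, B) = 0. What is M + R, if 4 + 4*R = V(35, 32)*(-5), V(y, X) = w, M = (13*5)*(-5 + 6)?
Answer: 2811/44 ≈ 63.886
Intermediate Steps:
w = 1/11 (w = 1/(0 + 11) = 1/11 ≈ 0.090909)
M = 65 (M = 65*1 = 65)
V(y, X) = 1/11
R = -49/44 (R = -1 + ((1/11)*(-5))/4 = -1 + (¼)*(-5/11) = -1 - 5/44 = -49/44 ≈ -1.1136)
M + R = 65 - 49/44 = 2811/44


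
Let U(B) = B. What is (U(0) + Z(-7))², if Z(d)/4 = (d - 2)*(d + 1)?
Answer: 46656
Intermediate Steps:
Z(d) = 4*(1 + d)*(-2 + d) (Z(d) = 4*((d - 2)*(d + 1)) = 4*((-2 + d)*(1 + d)) = 4*((1 + d)*(-2 + d)) = 4*(1 + d)*(-2 + d))
(U(0) + Z(-7))² = (0 + (-8 - 4*(-7) + 4*(-7)²))² = (0 + (-8 + 28 + 4*49))² = (0 + (-8 + 28 + 196))² = (0 + 216)² = 216² = 46656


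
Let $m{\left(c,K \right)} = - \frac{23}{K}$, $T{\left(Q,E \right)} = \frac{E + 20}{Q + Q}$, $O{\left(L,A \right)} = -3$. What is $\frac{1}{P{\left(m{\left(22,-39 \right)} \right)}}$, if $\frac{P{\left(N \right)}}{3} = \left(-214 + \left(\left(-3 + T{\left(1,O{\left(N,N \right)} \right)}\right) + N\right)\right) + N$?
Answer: $- \frac{26}{16171} \approx -0.0016078$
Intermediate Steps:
$T{\left(Q,E \right)} = \frac{20 + E}{2 Q}$
$P{\left(N \right)} = - \frac{1251}{2} + 6 N$ ($P{\left(N \right)} = 3 \left(\left(-214 - \left(3 - N - \frac{20 - 3}{2 \cdot 1}\right)\right) + N\right) = 3 \left(\left(-214 - \left(3 - \frac{17}{2} - N\right)\right) + N\right) = 3 \left(\left(-214 + \left(\left(-3 + \frac{17}{2}\right) + N\right)\right) + N\right) = 3 \left(\left(-214 + \left(\frac{11}{2} + N\right)\right) + N\right) = 3 \left(\left(- \frac{417}{2} + N\right) + N\right) = 3 \left(- \frac{417}{2} + 2 N\right) = - \frac{1251}{2} + 6 N$)
$\frac{1}{P{\left(m{\left(22,-39 \right)} \right)}} = \frac{1}{- \frac{1251}{2} + 6 \left(- \frac{23}{-39}\right)} = \frac{1}{- \frac{1251}{2} + 6 \left(\left(-23\right) \left(- \frac{1}{39}\right)\right)} = \frac{1}{- \frac{1251}{2} + 6 \cdot \frac{23}{39}} = \frac{1}{- \frac{1251}{2} + \frac{46}{13}} = \frac{1}{- \frac{16171}{26}} = - \frac{26}{16171}$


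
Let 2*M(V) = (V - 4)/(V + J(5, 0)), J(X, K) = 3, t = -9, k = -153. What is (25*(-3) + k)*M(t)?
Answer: -247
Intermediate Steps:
M(V) = (-4 + V)/(2*(3 + V)) (M(V) = ((V - 4)/(V + 3))/2 = ((-4 + V)/(3 + V))/2 = (-4 + V)/(2*(3 + V)))
(25*(-3) + k)*M(t) = (25*(-3) - 153)*((-4 - 9)/(2*(3 - 9))) = (-75 - 153)*((1/2)*(-13)/(-6)) = -114*(-1)*(-13)/6 = -228*13/12 = -247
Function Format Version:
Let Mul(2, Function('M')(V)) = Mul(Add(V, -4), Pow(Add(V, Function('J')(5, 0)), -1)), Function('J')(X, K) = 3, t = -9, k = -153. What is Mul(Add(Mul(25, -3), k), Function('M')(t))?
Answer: -247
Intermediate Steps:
Function('M')(V) = Mul(Rational(1, 2), Pow(Add(3, V), -1), Add(-4, V)) (Function('M')(V) = Mul(Rational(1, 2), Mul(Add(V, -4), Pow(Add(V, 3), -1))) = Mul(Rational(1, 2), Mul(Add(-4, V), Pow(Add(3, V), -1))) = Mul(Rational(1, 2), Mul(Pow(Add(3, V), -1), Add(-4, V))) = Mul(Rational(1, 2), Pow(Add(3, V), -1), Add(-4, V)))
Mul(Add(Mul(25, -3), k), Function('M')(t)) = Mul(Add(Mul(25, -3), -153), Mul(Rational(1, 2), Pow(Add(3, -9), -1), Add(-4, -9))) = Mul(Add(-75, -153), Mul(Rational(1, 2), Pow(-6, -1), -13)) = Mul(-228, Mul(Rational(1, 2), Rational(-1, 6), -13)) = Mul(-228, Rational(13, 12)) = -247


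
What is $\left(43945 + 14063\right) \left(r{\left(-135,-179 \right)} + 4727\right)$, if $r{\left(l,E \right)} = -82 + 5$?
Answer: $269737200$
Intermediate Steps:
$r{\left(l,E \right)} = -77$
$\left(43945 + 14063\right) \left(r{\left(-135,-179 \right)} + 4727\right) = \left(43945 + 14063\right) \left(-77 + 4727\right) = 58008 \cdot 4650 = 269737200$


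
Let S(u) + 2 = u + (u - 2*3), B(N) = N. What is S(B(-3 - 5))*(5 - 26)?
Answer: 504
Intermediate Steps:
S(u) = -8 + 2*u (S(u) = -2 + (u + (u - 2*3)) = -2 + (u + (u - 6)) = -2 + (u + (-6 + u)) = -2 + (-6 + 2*u) = -8 + 2*u)
S(B(-3 - 5))*(5 - 26) = (-8 + 2*(-3 - 5))*(5 - 26) = (-8 + 2*(-8))*(-21) = (-8 - 16)*(-21) = -24*(-21) = 504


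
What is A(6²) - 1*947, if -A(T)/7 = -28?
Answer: -751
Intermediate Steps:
A(T) = 196 (A(T) = -7*(-28) = 196)
A(6²) - 1*947 = 196 - 1*947 = 196 - 947 = -751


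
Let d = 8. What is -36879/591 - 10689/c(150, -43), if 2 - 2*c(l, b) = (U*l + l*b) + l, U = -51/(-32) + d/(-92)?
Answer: -4148069723/62926331 ≈ -65.919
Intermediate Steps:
U = 1109/736 (U = -51/(-32) + 8/(-92) = -51*(-1/32) + 8*(-1/92) = 51/32 - 2/23 = 1109/736 ≈ 1.5068)
c(l, b) = 1 - 1845*l/1472 - b*l/2 (c(l, b) = 1 - ((1109*l/736 + l*b) + l)/2 = 1 - ((1109*l/736 + b*l) + l)/2 = 1 - (1845*l/736 + b*l)/2 = 1 + (-1845*l/1472 - b*l/2) = 1 - 1845*l/1472 - b*l/2)
-36879/591 - 10689/c(150, -43) = -36879/591 - 10689/(1 - 1845/1472*150 - ½*(-43)*150) = -36879*1/591 - 10689/(1 - 138375/736 + 3225) = -12293/197 - 10689/2235961/736 = -12293/197 - 10689*736/2235961 = -12293/197 - 1123872/319423 = -4148069723/62926331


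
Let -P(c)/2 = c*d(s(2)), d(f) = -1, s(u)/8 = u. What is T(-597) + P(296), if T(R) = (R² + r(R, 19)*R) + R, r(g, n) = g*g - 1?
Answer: -212419172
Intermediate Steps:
r(g, n) = -1 + g² (r(g, n) = g² - 1 = -1 + g²)
s(u) = 8*u
T(R) = R + R² + R*(-1 + R²) (T(R) = (R² + (-1 + R²)*R) + R = (R² + R*(-1 + R²)) + R = R + R² + R*(-1 + R²))
P(c) = 2*c (P(c) = -2*c*(-1) = -(-2)*c = 2*c)
T(-597) + P(296) = (-597)²*(1 - 597) + 2*296 = 356409*(-596) + 592 = -212419764 + 592 = -212419172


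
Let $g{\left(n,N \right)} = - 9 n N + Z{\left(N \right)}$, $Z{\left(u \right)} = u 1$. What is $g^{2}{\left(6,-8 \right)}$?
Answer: $179776$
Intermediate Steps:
$Z{\left(u \right)} = u$
$g{\left(n,N \right)} = N - 9 N n$ ($g{\left(n,N \right)} = - 9 n N + N = - 9 N n + N = N - 9 N n$)
$g^{2}{\left(6,-8 \right)} = \left(- 8 \left(1 - 54\right)\right)^{2} = \left(\left(-8\right) \left(-53\right)\right)^{2} = 424^{2} = 179776$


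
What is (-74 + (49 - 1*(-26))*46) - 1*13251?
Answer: -9875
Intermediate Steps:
(-74 + (49 - 1*(-26))*46) - 1*13251 = (-74 + (49 + 26)*46) - 13251 = (-74 + 75*46) - 13251 = (-74 + 3450) - 13251 = 3376 - 13251 = -9875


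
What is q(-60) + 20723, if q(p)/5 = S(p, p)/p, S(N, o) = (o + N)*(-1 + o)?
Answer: 20113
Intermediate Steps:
S(N, o) = (-1 + o)*(N + o) (S(N, o) = (N + o)*(-1 + o) = (-1 + o)*(N + o))
q(p) = 5*(-2*p + 2*p²)/p (q(p) = 5*((p² - p - p + p*p)/p) = 5*((p² - p - p + p²)/p) = 5*((-2*p + 2*p²)/p) = 5*(-2*p + 2*p²)/p)
q(-60) + 20723 = (-10 + 10*(-60)) + 20723 = (-10 - 600) + 20723 = -610 + 20723 = 20113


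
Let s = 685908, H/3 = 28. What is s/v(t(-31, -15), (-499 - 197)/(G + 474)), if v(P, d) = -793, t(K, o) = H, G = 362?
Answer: -685908/793 ≈ -864.95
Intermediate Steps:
H = 84 (H = 3*28 = 84)
t(K, o) = 84
s/v(t(-31, -15), (-499 - 197)/(G + 474)) = 685908/(-793) = 685908*(-1/793) = -685908/793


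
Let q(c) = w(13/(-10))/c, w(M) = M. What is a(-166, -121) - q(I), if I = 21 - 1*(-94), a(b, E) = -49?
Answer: -56337/1150 ≈ -48.989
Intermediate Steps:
I = 115 (I = 21 + 94 = 115)
q(c) = -13/(10*c) (q(c) = (13/(-10))/c = (13*(-⅒))/c = -13/(10*c))
a(-166, -121) - q(I) = -49 - (-13)/(10*115) = -49 - 1*(-13/1150) = -49 + 13/1150 = -56337/1150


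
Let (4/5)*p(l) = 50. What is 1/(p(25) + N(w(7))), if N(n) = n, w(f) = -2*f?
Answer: 2/97 ≈ 0.020619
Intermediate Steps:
p(l) = 125/2 (p(l) = (5/4)*50 = 125/2)
1/(p(25) + N(w(7))) = 1/(125/2 - 2*7) = 1/(125/2 - 14) = 1/(97/2) = 2/97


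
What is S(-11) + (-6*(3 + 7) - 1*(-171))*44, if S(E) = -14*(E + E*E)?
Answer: 3344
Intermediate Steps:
S(E) = -14*E - 14*E**2 (S(E) = -14*(E + E**2) = -14*E - 14*E**2)
S(-11) + (-6*(3 + 7) - 1*(-171))*44 = -14*(-11)*(1 - 11) + (-6*(3 + 7) - 1*(-171))*44 = -14*(-11)*(-10) + (-6*10 + 171)*44 = -1540 + (-60 + 171)*44 = -1540 + 111*44 = -1540 + 4884 = 3344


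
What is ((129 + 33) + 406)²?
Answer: 322624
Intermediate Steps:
((129 + 33) + 406)² = (162 + 406)² = 568² = 322624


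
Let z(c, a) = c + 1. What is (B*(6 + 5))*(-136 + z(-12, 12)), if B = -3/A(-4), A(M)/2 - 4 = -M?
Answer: 4851/16 ≈ 303.19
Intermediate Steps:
A(M) = 8 - 2*M (A(M) = 8 + 2*(-M) = 8 - 2*M)
B = -3/16 (B = -3/(8 - 2*(-4)) = -3/(8 + 8) = -3/16 ≈ -0.18750)
z(c, a) = 1 + c
(B*(6 + 5))*(-136 + z(-12, 12)) = (-3*(6 + 5)/16)*(-136 + (1 - 12)) = (-3/16*11)*(-136 - 11) = -33/16*(-147) = 4851/16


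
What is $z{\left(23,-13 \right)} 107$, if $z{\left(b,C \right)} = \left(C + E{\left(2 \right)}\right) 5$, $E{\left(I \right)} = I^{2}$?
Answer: $-4815$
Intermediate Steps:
$z{\left(b,C \right)} = 20 + 5 C$ ($z{\left(b,C \right)} = \left(C + 2^{2}\right) 5 = \left(C + 4\right) 5 = \left(4 + C\right) 5 = 20 + 5 C$)
$z{\left(23,-13 \right)} 107 = \left(20 + 5 \left(-13\right)\right) 107 = \left(20 - 65\right) 107 = \left(-45\right) 107 = -4815$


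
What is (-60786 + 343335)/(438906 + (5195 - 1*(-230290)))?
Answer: 94183/224797 ≈ 0.41897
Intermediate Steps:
(-60786 + 343335)/(438906 + (5195 - 1*(-230290))) = 282549/(438906 + (5195 + 230290)) = 282549/(438906 + 235485) = 282549/674391 = 282549*(1/674391) = 94183/224797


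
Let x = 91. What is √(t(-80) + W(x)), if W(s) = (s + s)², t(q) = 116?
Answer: 2*√8310 ≈ 182.32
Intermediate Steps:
W(s) = 4*s² (W(s) = (2*s)² = 4*s²)
√(t(-80) + W(x)) = √(116 + 4*91²) = √(116 + 4*8281) = √(116 + 33124) = √33240 = 2*√8310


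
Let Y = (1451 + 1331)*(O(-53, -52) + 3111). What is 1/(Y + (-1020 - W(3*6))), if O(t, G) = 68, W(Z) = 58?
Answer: 1/8842900 ≈ 1.1309e-7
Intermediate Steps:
Y = 8843978 (Y = (1451 + 1331)*(68 + 3111) = 2782*3179 = 8843978)
1/(Y + (-1020 - W(3*6))) = 1/(8843978 + (-1020 - 1*58)) = 1/(8843978 + (-1020 - 58)) = 1/(8843978 - 1078) = 1/8842900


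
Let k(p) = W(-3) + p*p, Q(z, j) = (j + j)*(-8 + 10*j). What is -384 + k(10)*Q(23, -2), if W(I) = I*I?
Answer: 11824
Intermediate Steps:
W(I) = I**2
Q(z, j) = 2*j*(-8 + 10*j) (Q(z, j) = (2*j)*(-8 + 10*j) = 2*j*(-8 + 10*j))
k(p) = 9 + p**2 (k(p) = (-3)**2 + p*p = 9 + p**2)
-384 + k(10)*Q(23, -2) = -384 + (9 + 10**2)*(4*(-2)*(-4 + 5*(-2))) = -384 + (9 + 100)*(4*(-2)*(-4 - 10)) = -384 + 109*(4*(-2)*(-14)) = -384 + 109*112 = -384 + 12208 = 11824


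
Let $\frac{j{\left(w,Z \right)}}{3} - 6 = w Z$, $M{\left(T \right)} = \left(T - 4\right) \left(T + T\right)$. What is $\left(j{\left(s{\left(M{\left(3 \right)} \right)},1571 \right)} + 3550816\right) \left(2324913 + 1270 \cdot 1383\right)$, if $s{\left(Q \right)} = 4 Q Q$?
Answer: $17261980116438$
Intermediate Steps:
$M{\left(T \right)} = 2 T \left(-4 + T\right)$ ($M{\left(T \right)} = \left(-4 + T\right) 2 T = 2 T \left(-4 + T\right)$)
$s{\left(Q \right)} = 4 Q^{2}$
$j{\left(w,Z \right)} = 18 + 3 Z w$ ($j{\left(w,Z \right)} = 18 + 3 w Z = 18 + 3 Z w$)
$\left(j{\left(s{\left(M{\left(3 \right)} \right)},1571 \right)} + 3550816\right) \left(2324913 + 1270 \cdot 1383\right) = \left(\left(18 + 3 \cdot 1571 \cdot 4 \left(2 \cdot 3 \left(-4 + 3\right)\right)^{2}\right) + 3550816\right) \left(2324913 + 1270 \cdot 1383\right) = \left(\left(18 + 3 \cdot 1571 \cdot 4 \left(2 \cdot 3 \left(-1\right)\right)^{2}\right) + 3550816\right) \left(2324913 + 1756410\right) = \left(\left(18 + 3 \cdot 1571 \cdot 4 \left(-6\right)^{2}\right) + 3550816\right) 4081323 = \left(\left(18 + 3 \cdot 1571 \cdot 4 \cdot 36\right) + 3550816\right) 4081323 = \left(\left(18 + 3 \cdot 1571 \cdot 144\right) + 3550816\right) 4081323 = \left(\left(18 + 678672\right) + 3550816\right) 4081323 = \left(678690 + 3550816\right) 4081323 = 4229506 \cdot 4081323 = 17261980116438$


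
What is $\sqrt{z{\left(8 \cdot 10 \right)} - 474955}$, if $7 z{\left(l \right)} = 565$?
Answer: $\frac{2 i \sqrt{5817210}}{7} \approx 689.11 i$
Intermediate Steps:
$z{\left(l \right)} = \frac{565}{7}$ ($z{\left(l \right)} = \frac{1}{7} \cdot 565 = \frac{565}{7}$)
$\sqrt{z{\left(8 \cdot 10 \right)} - 474955} = \sqrt{\frac{565}{7} - 474955} = \sqrt{- \frac{3324120}{7}} = \frac{2 i \sqrt{5817210}}{7}$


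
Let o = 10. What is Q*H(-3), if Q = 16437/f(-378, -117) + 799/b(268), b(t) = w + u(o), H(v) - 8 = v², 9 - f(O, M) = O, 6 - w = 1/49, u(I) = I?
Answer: 52929704/33669 ≈ 1572.1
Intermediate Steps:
w = 293/49 (w = 6 - 1/49 = 293/49 ≈ 5.9796)
f(O, M) = 9 - O
H(v) = 8 + v²
b(t) = 783/49 (b(t) = 293/49 + 10 = 783/49)
Q = 3113512/33669 (Q = 16437/(9 - 1*(-378)) + 799/(783/49) = 16437/(9 + 378) + 799*(49/783) = 16437/387 + 39151/783 = 16437*(1/387) + 39151/783 = 5479/129 + 39151/783 = 3113512/33669 ≈ 92.474)
Q*H(-3) = 3113512*(8 + (-3)²)/33669 = 3113512*(8 + 9)/33669 = (3113512/33669)*17 = 52929704/33669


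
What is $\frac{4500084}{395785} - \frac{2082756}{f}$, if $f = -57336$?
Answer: $\frac{90195033307}{1891060730} \approx 47.695$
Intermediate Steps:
$\frac{4500084}{395785} - \frac{2082756}{f} = \frac{4500084}{395785} - \frac{2082756}{-57336} = 4500084 \cdot \frac{1}{395785} - - \frac{173563}{4778} = \frac{4500084}{395785} + \frac{173563}{4778} = \frac{90195033307}{1891060730}$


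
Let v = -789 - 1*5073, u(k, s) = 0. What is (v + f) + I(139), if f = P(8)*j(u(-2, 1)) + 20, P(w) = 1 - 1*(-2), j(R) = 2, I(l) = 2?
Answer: -5834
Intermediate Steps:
P(w) = 3 (P(w) = 1 + 2 = 3)
f = 26 (f = 3*2 + 20 = 6 + 20 = 26)
v = -5862 (v = -789 - 5073 = -5862)
(v + f) + I(139) = (-5862 + 26) + 2 = -5836 + 2 = -5834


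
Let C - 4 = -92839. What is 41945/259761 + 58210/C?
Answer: -748448249/1607660829 ≈ -0.46555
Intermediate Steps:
C = -92835 (C = 4 - 92839 = -92835)
41945/259761 + 58210/C = 41945/259761 + 58210/(-92835) = 41945*(1/259761) + 58210*(-1/92835) = 41945/259761 - 11642/18567 = -748448249/1607660829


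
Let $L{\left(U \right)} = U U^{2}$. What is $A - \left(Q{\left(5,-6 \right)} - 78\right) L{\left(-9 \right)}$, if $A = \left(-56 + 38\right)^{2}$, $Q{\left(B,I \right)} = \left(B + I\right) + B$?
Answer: $-53622$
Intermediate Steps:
$L{\left(U \right)} = U^{3}$
$Q{\left(B,I \right)} = I + 2 B$
$A = 324$ ($A = \left(-18\right)^{2} = 324$)
$A - \left(Q{\left(5,-6 \right)} - 78\right) L{\left(-9 \right)} = 324 - \left(\left(-6 + 2 \cdot 5\right) - 78\right) \left(-9\right)^{3} = 324 - \left(\left(-6 + 10\right) - 78\right) \left(-729\right) = 324 - \left(4 - 78\right) \left(-729\right) = 324 - \left(-74\right) \left(-729\right) = 324 - 53946 = -53622$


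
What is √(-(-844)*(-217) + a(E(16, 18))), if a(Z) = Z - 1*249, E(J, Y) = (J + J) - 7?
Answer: 2*I*√45843 ≈ 428.22*I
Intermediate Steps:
E(J, Y) = -7 + 2*J (E(J, Y) = 2*J - 7 = -7 + 2*J)
a(Z) = -249 + Z (a(Z) = Z - 249 = -249 + Z)
√(-(-844)*(-217) + a(E(16, 18))) = √(-(-844)*(-217) + (-249 + (-7 + 2*16))) = √(-1*183148 + (-249 + (-7 + 32))) = √(-183148 + (-249 + 25)) = √(-183148 - 224) = √(-183372) = 2*I*√45843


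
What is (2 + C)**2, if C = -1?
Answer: 1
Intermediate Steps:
(2 + C)**2 = (2 - 1)**2 = 1**2 = 1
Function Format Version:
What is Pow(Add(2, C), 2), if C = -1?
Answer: 1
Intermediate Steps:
Pow(Add(2, C), 2) = Pow(Add(2, -1), 2) = Pow(1, 2) = 1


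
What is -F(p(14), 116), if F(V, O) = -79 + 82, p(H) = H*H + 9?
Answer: -3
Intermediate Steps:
p(H) = 9 + H² (p(H) = H² + 9 = 9 + H²)
F(V, O) = 3
-F(p(14), 116) = -1*3 = -3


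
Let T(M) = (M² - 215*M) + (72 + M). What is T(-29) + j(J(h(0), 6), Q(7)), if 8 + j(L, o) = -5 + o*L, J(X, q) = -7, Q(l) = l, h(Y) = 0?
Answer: 7057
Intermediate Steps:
j(L, o) = -13 + L*o (j(L, o) = -8 + (-5 + o*L) = -8 + (-5 + L*o) = -13 + L*o)
T(M) = 72 + M² - 214*M
T(-29) + j(J(h(0), 6), Q(7)) = (72 + (-29)² - 214*(-29)) + (-13 - 7*7) = (72 + 841 + 6206) + (-13 - 49) = 7119 - 62 = 7057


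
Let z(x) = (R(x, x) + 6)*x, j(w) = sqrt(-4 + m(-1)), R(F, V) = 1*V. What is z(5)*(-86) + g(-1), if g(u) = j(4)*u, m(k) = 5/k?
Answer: -4730 - 3*I ≈ -4730.0 - 3.0*I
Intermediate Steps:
R(F, V) = V
j(w) = 3*I (j(w) = sqrt(-4 + 5/(-1)) = sqrt(-4 + 5*(-1)) = sqrt(-4 - 5) = sqrt(-9) = 3*I)
z(x) = x*(6 + x) (z(x) = (x + 6)*x = (6 + x)*x = x*(6 + x))
g(u) = 3*I*u (g(u) = (3*I)*u = 3*I*u)
z(5)*(-86) + g(-1) = (5*(6 + 5))*(-86) + 3*I*(-1) = (5*11)*(-86) - 3*I = 55*(-86) - 3*I = -4730 - 3*I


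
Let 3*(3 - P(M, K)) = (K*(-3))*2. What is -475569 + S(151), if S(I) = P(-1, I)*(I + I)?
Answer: -383459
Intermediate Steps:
P(M, K) = 3 + 2*K (P(M, K) = 3 - K*(-3)*2/3 = 3 - (-3*K)*2/3 = 3 - (-2)*K = 3 + 2*K)
S(I) = 2*I*(3 + 2*I) (S(I) = (3 + 2*I)*(I + I) = (3 + 2*I)*(2*I) = 2*I*(3 + 2*I))
-475569 + S(151) = -475569 + 2*151*(3 + 2*151) = -475569 + 2*151*(3 + 302) = -475569 + 2*151*305 = -475569 + 92110 = -383459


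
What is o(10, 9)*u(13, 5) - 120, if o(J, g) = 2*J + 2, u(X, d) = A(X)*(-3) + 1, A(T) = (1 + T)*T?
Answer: -12110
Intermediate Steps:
A(T) = T*(1 + T)
u(X, d) = 1 - 3*X*(1 + X) (u(X, d) = (X*(1 + X))*(-3) + 1 = -3*X*(1 + X) + 1 = 1 - 3*X*(1 + X))
o(J, g) = 2 + 2*J
o(10, 9)*u(13, 5) - 120 = (2 + 2*10)*(1 - 3*13*(1 + 13)) - 120 = (2 + 20)*(1 - 3*13*14) - 120 = 22*(1 - 546) - 120 = 22*(-545) - 120 = -11990 - 120 = -12110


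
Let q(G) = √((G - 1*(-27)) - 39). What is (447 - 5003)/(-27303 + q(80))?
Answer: 124392468/745453741 + 9112*√17/745453741 ≈ 0.16692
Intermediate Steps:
q(G) = √(-12 + G) (q(G) = √((G + 27) - 39) = √((27 + G) - 39) = √(-12 + G))
(447 - 5003)/(-27303 + q(80)) = (447 - 5003)/(-27303 + √(-12 + 80)) = -4556/(-27303 + √68) = -4556/(-27303 + 2*√17)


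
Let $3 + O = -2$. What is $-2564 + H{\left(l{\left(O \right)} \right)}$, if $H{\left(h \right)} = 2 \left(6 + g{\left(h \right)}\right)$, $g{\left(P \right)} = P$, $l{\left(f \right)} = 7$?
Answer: $-2538$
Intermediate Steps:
$O = -5$ ($O = -3 - 2 = -5$)
$H{\left(h \right)} = 12 + 2 h$ ($H{\left(h \right)} = 2 \left(6 + h\right) = 12 + 2 h$)
$-2564 + H{\left(l{\left(O \right)} \right)} = -2564 + \left(12 + 2 \cdot 7\right) = -2564 + \left(12 + 14\right) = -2564 + 26 = -2538$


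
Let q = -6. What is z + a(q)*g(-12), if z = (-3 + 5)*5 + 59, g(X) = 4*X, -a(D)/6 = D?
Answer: -1659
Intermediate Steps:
a(D) = -6*D
z = 69 (z = 2*5 + 59 = 10 + 59 = 69)
z + a(q)*g(-12) = 69 + (-6*(-6))*(4*(-12)) = 69 + 36*(-48) = 69 - 1728 = -1659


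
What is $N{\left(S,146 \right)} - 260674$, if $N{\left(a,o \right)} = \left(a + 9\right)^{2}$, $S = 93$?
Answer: $-250270$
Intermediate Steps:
$N{\left(a,o \right)} = \left(9 + a\right)^{2}$
$N{\left(S,146 \right)} - 260674 = \left(9 + 93\right)^{2} - 260674 = 102^{2} - 260674 = 10404 - 260674 = -250270$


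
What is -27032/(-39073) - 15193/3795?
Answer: -491049649/148282035 ≈ -3.3116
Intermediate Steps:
-27032/(-39073) - 15193/3795 = -27032*(-1/39073) - 15193*1/3795 = 27032/39073 - 15193/3795 = -491049649/148282035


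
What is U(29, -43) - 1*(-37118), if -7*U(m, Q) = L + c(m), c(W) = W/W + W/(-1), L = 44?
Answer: 259810/7 ≈ 37116.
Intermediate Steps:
c(W) = 1 - W (c(W) = 1 + W*(-1) = 1 - W)
U(m, Q) = -45/7 + m/7 (U(m, Q) = -(44 + (1 - m))/7 = -(45 - m)/7 = -45/7 + m/7)
U(29, -43) - 1*(-37118) = (-45/7 + (⅐)*29) - 1*(-37118) = (-45/7 + 29/7) + 37118 = -16/7 + 37118 = 259810/7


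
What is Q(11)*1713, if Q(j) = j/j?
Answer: 1713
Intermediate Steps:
Q(j) = 1
Q(11)*1713 = 1*1713 = 1713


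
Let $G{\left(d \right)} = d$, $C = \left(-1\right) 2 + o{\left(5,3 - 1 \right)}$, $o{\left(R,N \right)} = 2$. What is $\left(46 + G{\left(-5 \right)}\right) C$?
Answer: $0$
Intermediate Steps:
$C = 0$ ($C = \left(-1\right) 2 + 2 = -2 + 2 = 0$)
$\left(46 + G{\left(-5 \right)}\right) C = \left(46 - 5\right) 0 = 41 \cdot 0 = 0$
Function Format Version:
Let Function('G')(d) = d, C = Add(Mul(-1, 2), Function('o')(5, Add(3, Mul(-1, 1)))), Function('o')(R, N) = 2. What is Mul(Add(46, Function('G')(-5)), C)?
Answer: 0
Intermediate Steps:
C = 0 (C = Add(Mul(-1, 2), 2) = Add(-2, 2) = 0)
Mul(Add(46, Function('G')(-5)), C) = Mul(Add(46, -5), 0) = Mul(41, 0) = 0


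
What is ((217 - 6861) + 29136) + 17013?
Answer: 39505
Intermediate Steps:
((217 - 6861) + 29136) + 17013 = (-6644 + 29136) + 17013 = 22492 + 17013 = 39505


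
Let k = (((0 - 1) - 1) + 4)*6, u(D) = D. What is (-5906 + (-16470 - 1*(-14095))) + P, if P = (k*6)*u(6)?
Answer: -7849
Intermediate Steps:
k = 12 (k = ((-1 - 1) + 4)*6 = (-2 + 4)*6 = 2*6 = 12)
P = 432 (P = (12*6)*6 = 72*6 = 432)
(-5906 + (-16470 - 1*(-14095))) + P = (-5906 + (-16470 - 1*(-14095))) + 432 = (-5906 + (-16470 + 14095)) + 432 = (-5906 - 2375) + 432 = -8281 + 432 = -7849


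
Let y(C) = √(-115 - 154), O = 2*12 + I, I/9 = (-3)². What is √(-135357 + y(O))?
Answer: √(-135357 + I*√269) ≈ 0.022 + 367.91*I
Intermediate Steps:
I = 81 (I = 9*(-3)² = 9*9 = 81)
O = 105 (O = 2*12 + 81 = 24 + 81 = 105)
y(C) = I*√269 (y(C) = √(-269) = I*√269)
√(-135357 + y(O)) = √(-135357 + I*√269)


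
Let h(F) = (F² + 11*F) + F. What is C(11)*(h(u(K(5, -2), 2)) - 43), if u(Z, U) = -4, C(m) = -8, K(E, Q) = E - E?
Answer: 600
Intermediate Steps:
K(E, Q) = 0
h(F) = F² + 12*F
C(11)*(h(u(K(5, -2), 2)) - 43) = -8*(-4*(12 - 4) - 43) = -8*(-4*8 - 43) = -8*(-32 - 43) = -8*(-75) = 600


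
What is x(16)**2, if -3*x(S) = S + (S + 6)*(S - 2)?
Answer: 11664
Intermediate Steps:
x(S) = -S/3 - (-2 + S)*(6 + S)/3 (x(S) = -(S + (S + 6)*(S - 2))/3 = -(S + (6 + S)*(-2 + S))/3 = -(S + (-2 + S)*(6 + S))/3 = -S/3 - (-2 + S)*(6 + S)/3)
x(16)**2 = (4 - 5/3*16 - 1/3*16**2)**2 = (4 - 80/3 - 1/3*256)**2 = (4 - 80/3 - 256/3)**2 = (-108)**2 = 11664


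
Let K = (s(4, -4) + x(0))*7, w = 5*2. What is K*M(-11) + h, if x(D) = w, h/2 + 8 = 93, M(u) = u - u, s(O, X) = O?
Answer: 170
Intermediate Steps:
w = 10
M(u) = 0
h = 170 (h = -16 + 2*93 = -16 + 186 = 170)
x(D) = 10
K = 98 (K = (4 + 10)*7 = 14*7 = 98)
K*M(-11) + h = 98*0 + 170 = 0 + 170 = 170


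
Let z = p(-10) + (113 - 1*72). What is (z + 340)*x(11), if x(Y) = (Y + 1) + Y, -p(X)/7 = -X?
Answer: 7153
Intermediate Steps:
p(X) = 7*X (p(X) = -(-7)*X = 7*X)
x(Y) = 1 + 2*Y (x(Y) = (1 + Y) + Y = 1 + 2*Y)
z = -29 (z = 7*(-10) + (113 - 1*72) = -70 + (113 - 72) = -70 + 41 = -29)
(z + 340)*x(11) = (-29 + 340)*(1 + 2*11) = 311*(1 + 22) = 311*23 = 7153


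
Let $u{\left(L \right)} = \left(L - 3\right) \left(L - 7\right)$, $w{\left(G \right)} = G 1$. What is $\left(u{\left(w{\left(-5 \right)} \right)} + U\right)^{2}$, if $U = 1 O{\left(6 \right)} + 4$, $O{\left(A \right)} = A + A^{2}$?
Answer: $20164$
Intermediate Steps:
$w{\left(G \right)} = G$
$u{\left(L \right)} = \left(-7 + L\right) \left(-3 + L\right)$ ($u{\left(L \right)} = \left(-3 + L\right) \left(-7 + L\right) = \left(-7 + L\right) \left(-3 + L\right)$)
$U = 46$ ($U = 1 \cdot 6 \left(1 + 6\right) + 4 = 1 \cdot 6 \cdot 7 + 4 = 1 \cdot 42 + 4 = 42 + 4 = 46$)
$\left(u{\left(w{\left(-5 \right)} \right)} + U\right)^{2} = \left(\left(21 + \left(-5\right)^{2} - -50\right) + 46\right)^{2} = \left(\left(21 + 25 + 50\right) + 46\right)^{2} = \left(96 + 46\right)^{2} = 142^{2} = 20164$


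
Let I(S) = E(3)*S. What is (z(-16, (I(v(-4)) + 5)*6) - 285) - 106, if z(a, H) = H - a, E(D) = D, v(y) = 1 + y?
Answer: -399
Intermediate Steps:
I(S) = 3*S
(z(-16, (I(v(-4)) + 5)*6) - 285) - 106 = (((3*(1 - 4) + 5)*6 - 1*(-16)) - 285) - 106 = (((3*(-3) + 5)*6 + 16) - 285) - 106 = (((-9 + 5)*6 + 16) - 285) - 106 = ((-4*6 + 16) - 285) - 106 = ((-24 + 16) - 285) - 106 = (-8 - 285) - 106 = -293 - 106 = -399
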